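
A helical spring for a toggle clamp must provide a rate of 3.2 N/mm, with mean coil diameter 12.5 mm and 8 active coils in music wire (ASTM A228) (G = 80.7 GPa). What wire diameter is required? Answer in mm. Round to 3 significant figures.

d = (8D³N_a·k / G)^(1/4) = (8·12.5³·8·3.2 / (80.7×10³))^0.25
  = (4.9566)^0.25 = 1.4921 mm

1.49 mm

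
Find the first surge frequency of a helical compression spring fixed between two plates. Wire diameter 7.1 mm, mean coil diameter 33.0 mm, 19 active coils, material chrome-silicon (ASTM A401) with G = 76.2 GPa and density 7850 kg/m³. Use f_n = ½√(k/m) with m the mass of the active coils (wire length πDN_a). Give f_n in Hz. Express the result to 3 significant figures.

120 Hz

k = Gd⁴/(8D³N_a) = (76.2×10³)(7.1⁴)/(8·33.0³·19) = 35.449 N/mm = 35449 N/m
Wire length L = πDN_a = π·33.0·19 = 1969.8 mm
m = ρ·(πd²/4)·L = 7850 × 39.592×10⁻⁶ m² × 1.9698 m = 0.6122 kg
f_n = ½√(k/m) = 0.5·√(35449/0.6122) = 0.5·√(57904) = 120.32 Hz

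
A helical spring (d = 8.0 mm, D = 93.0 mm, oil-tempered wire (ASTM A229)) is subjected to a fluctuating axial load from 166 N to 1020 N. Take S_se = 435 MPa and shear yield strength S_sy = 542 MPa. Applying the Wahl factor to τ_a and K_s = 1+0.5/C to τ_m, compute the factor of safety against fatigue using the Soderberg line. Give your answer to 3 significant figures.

0.963

C = D/d = 93.0/8.0 = 11.6250; K_W = (4C−1)/(4C−4)+0.615/C = 1.1235; K_s = 1+0.5/C = 1.0430
F_a = (F_max−F_min)/2 = 427 N; F_m = (F_max+F_min)/2 = 593 N
τ_a = K_W·8F_aD/(πd³) = 1.1235 × 197.51 = 221.9 MPa
τ_m = K_s·8F_mD/(πd³) = 1.0430 × 274.29 = 286.09 MPa
Soderberg: 1/n_f = τ_a/S_se + τ_m/S_sy = 221.9/435 + 286.09/542 = 0.51011 + 0.52783 = 1.0379
n_f = 1/1.0379 = 0.9634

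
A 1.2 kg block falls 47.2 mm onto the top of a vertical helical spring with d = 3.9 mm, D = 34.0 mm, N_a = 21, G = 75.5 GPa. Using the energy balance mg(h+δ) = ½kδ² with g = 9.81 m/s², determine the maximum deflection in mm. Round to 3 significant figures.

k = Gd⁴/(8D³N_a) = (75.5×10³)(3.9⁴)/(8·34.0³·21) = 2.6452 N/mm
W = mg = 1.2 × 9.81 = 11.772 N
½kδ² − Wδ − Wh = 0 → δ = (W + √(W² + 2kWh))/k
δ = (11.772 + √(138.58 + 2939.56))/2.6452 = (11.772 + 55.481)/2.6452 = 25.424 mm

25.4 mm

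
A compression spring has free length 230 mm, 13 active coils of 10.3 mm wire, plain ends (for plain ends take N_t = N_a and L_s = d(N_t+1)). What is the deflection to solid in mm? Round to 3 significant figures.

N_t = 13; L_s = 10.3·14 = 144.2 mm
δ_solid = L₀ − L_s = 230 − 144.2 = 85.8 mm

85.8 mm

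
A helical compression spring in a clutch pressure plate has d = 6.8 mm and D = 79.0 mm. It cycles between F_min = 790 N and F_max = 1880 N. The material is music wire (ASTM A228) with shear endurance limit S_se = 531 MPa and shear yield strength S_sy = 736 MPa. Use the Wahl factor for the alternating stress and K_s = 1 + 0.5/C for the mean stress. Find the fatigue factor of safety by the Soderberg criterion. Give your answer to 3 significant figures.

0.513

C = D/d = 79.0/6.8 = 11.6176; K_W = (4C−1)/(4C−4)+0.615/C = 1.1236; K_s = 1+0.5/C = 1.0430
F_a = (F_max−F_min)/2 = 545 N; F_m = (F_max+F_min)/2 = 1335 N
τ_a = K_W·8F_aD/(πd³) = 1.1236 × 348.69 = 391.78 MPa
τ_m = K_s·8F_mD/(πd³) = 1.0430 × 854.13 = 890.89 MPa
Soderberg: 1/n_f = τ_a/S_se + τ_m/S_sy = 391.78/531 + 890.89/736 = 0.73781 + 1.21044 = 1.9483
n_f = 1/1.9483 = 0.5133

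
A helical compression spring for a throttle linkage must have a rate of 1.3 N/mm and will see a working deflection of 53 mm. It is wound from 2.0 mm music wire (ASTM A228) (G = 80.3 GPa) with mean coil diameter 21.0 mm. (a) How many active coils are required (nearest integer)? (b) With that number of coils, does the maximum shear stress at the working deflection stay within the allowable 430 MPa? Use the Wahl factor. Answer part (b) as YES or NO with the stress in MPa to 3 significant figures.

(a) 13 coils; (b) NO, τ_max = 538 MPa

N_a = Gd⁴/(8D³k) = (80.3×10³)(2.0⁴)/(8·21.0³·1.3) = 13.34 → N_a = 13
Actual rate k = Gd⁴/(8D³·13) = 1.334 N/mm
Working load F = kδ = 1.334·53 = 70.7 N
C = 21.0/2.0 = 10.5000; K_W = (4C−1)/(4C−4)+0.615/C = 1.1375
τ_max = K_W·8FD/(πd³) = 1.1375·472.6 = 537.59 MPa
τ_max > 430 MPa → exceeds allowable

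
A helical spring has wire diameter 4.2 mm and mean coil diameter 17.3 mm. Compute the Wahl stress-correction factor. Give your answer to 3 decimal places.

1.390

C = D/d = 17.3/4.2 = 4.1190
K_W = (4C−1)/(4C−4) + 0.615/C = 15.476/12.476 + 0.1493 = 1.3898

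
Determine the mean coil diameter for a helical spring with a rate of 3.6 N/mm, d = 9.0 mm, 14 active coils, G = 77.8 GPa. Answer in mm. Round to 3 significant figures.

108 mm

D = (Gd⁴/(8N_a·k))^(1/3) = (77.8×10³·9.0⁴/(8·14·3.6))^(1/3)
  = (1.26599e+06)^(1/3) = 108.1790 mm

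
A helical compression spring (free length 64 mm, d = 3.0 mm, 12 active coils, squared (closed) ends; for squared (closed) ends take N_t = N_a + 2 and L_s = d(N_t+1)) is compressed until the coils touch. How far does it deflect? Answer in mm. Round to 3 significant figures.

19.0 mm

N_t = 14; L_s = 3.0·15 = 45 mm
δ_solid = L₀ − L_s = 64 − 45 = 19 mm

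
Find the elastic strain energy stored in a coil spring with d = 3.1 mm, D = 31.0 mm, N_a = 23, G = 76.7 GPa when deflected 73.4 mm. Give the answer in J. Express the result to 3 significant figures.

3.48 J

k = Gd⁴/(8D³N_a) = (76.7×10³)(3.1⁴)/(8·31.0³·23) = 1.2922 N/mm
U = ½kδ² = 0.5 × 1.2922 × 73.4² = 3481 N·mm = 3.481 J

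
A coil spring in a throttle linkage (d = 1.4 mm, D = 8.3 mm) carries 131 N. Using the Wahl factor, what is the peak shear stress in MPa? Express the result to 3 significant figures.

Spring index C = D/d = 8.3/1.4 = 5.9286
K_W = (4C−1)/(4C−4) + 0.615/C = 22.714/19.714 + 0.1037 = 1.2559
τ₀ = 8FD/(πd³) = 8·131·8.3/(π·1.4³) = 8698.4/8.6205 = 1009 MPa
τ_max = K·τ₀ = 1.2559 × 1009 = 1267.3 MPa

1270 MPa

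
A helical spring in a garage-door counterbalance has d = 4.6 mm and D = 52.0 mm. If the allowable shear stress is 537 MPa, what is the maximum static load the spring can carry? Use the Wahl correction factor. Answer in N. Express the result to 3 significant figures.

350 N

C = D/d = 52.0/4.6 = 11.3043
K_W = (4C−1)/(4C−4) + 0.615/C = 44.217/41.217 + 0.0544 = 1.1272
τ_max = K·8FD/(πd³) → F_max = τ_allow·πd³/(8DK)
F_max = 537·π·4.6³/(8·52.0·1.1272) = 1.6421e+05/468.91 = 350.19 N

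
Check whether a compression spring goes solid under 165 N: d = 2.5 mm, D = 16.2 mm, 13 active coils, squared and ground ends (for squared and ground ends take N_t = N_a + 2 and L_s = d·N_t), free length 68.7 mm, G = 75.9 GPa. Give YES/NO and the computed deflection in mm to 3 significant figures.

k = Gd⁴/(8D³N_a) = (75.9×10³)(2.5⁴)/(8·16.2³·13) = 6.7054 N/mm
N_t = 15; L_s = 2.5·15 = 37.5 mm; δ_solid = L₀ − L_s = 68.7 − 37.5 = 31.2 mm
δ = F/k = 165/6.7054 = 24.607 mm
δ < δ_solid → spring does not go solid

NO, δ = 24.6 mm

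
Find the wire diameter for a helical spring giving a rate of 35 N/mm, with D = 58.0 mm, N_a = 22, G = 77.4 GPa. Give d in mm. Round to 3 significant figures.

d = (8D³N_a·k / G)^(1/4) = (8·58.0³·22·35 / (77.4×10³))^0.25
  = (15528)^0.25 = 11.1630 mm

11.2 mm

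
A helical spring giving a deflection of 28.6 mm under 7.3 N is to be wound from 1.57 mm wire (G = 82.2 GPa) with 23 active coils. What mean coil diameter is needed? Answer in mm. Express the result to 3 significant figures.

Required rate k = F/δ = 7.3/28.6 = 0.25524 N/mm
D = (Gd⁴/(8N_a·k))^(1/3) = (82.2×10³·1.57⁴/(8·23·0.25524))^(1/3)
  = (10634)^(1/3) = 21.9903 mm

22.0 mm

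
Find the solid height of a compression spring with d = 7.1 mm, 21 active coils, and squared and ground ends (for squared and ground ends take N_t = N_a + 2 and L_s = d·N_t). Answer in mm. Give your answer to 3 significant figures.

163 mm

squared and ground ends: N_t = N_a + 2 = 21 + 2 = 23
L_s = d·N_t = 7.1 × 23 = 163.3 mm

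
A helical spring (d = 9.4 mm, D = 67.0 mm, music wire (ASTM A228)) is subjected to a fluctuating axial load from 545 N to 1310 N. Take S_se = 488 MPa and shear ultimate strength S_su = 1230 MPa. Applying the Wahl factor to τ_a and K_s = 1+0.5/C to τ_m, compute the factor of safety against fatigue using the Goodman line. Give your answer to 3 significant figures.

2.77

C = D/d = 67.0/9.4 = 7.1277; K_W = (4C−1)/(4C−4)+0.615/C = 1.2087; K_s = 1+0.5/C = 1.0701
F_a = (F_max−F_min)/2 = 382.5 N; F_m = (F_max+F_min)/2 = 927.5 N
τ_a = K_W·8F_aD/(πd³) = 1.2087 × 78.571 = 94.967 MPa
τ_m = K_s·8F_mD/(πd³) = 1.0701 × 190.52 = 203.89 MPa
Goodman: 1/n_f = τ_a/S_se + τ_m/S_su = 94.967/488 + 203.89/1230 = 0.19461 + 0.16576 = 0.36037
n_f = 1/0.36037 = 2.775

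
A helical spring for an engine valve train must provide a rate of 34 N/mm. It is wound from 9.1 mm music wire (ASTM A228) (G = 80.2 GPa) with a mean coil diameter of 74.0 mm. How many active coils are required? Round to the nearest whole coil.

N_a = Gd⁴/(8D³k) = (80.2×10³ × 9.1⁴)/(8 × 74.0³ × 34)
    = 5.49971e+08 / 1.10221e+08 = 4.99 → 5 coils

5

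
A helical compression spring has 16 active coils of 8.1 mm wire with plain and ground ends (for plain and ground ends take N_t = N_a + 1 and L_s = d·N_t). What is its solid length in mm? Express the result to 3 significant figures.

138 mm

plain and ground ends: N_t = N_a + 1 = 16 + 1 = 17
L_s = d·N_t = 8.1 × 17 = 137.7 mm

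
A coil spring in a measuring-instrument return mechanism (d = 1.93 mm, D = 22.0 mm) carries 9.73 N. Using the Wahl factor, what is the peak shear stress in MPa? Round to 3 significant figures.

85.4 MPa

Spring index C = D/d = 22.0/1.93 = 11.3990
K_W = (4C−1)/(4C−4) + 0.615/C = 44.596/41.596 + 0.0540 = 1.1261
τ₀ = 8FD/(πd³) = 8·9.73·22.0/(π·1.93³) = 1712.48/22.585 = 75.823 MPa
τ_max = K·τ₀ = 1.1261 × 75.823 = 85.383 MPa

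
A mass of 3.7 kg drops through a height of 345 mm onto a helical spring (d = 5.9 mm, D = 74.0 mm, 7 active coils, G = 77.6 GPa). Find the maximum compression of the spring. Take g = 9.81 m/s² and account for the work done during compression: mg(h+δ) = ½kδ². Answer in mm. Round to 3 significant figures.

k = Gd⁴/(8D³N_a) = (77.6×10³)(5.9⁴)/(8·74.0³·7) = 4.1437 N/mm
W = mg = 3.7 × 9.81 = 36.297 N
½kδ² − Wδ − Wh = 0 → δ = (W + √(W² + 2kWh))/k
δ = (36.297 + √(1317.5 + 103778))/4.1437 = (36.297 + 324.18)/4.1437 = 86.995 mm

87.0 mm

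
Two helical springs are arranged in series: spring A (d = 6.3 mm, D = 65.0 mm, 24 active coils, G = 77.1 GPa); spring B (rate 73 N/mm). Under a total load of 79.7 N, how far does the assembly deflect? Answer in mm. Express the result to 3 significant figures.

35.7 mm

k_A = Gd⁴/(8D³N_a) = (77.1×10³)(6.3⁴)/(8·65.0³·24) = 2.3034 N/mm
Series: 1/k_eq = 1/2.3034 + 1/73 = 0.44783; k_eq = 2.233 N/mm
δ = F/k_eq = 79.7/2.233 = 35.692 mm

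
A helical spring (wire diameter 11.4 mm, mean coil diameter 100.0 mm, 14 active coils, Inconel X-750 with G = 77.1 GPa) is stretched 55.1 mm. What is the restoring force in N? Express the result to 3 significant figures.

k = Gd⁴/(8D³N_a) = (77.1×10³)(11.4⁴)/(8·100.0³·14) = 11.627 N/mm
F = k·δ = 11.627 × 55.1 = 640.63 N

641 N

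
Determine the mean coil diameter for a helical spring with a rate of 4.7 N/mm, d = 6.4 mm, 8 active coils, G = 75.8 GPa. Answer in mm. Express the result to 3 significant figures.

D = (Gd⁴/(8N_a·k))^(1/3) = (75.8×10³·6.4⁴/(8·8·4.7))^(1/3)
  = (422777)^(1/3) = 75.0534 mm

75.1 mm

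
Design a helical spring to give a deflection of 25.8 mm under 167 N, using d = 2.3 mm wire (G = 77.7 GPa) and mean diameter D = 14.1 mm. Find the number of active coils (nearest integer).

15

Required rate k = F/δ = 167/25.8 = 6.4729 N/mm
N_a = Gd⁴/(8D³k) = (77.7×10³ × 2.3⁴)/(8 × 14.1³ × 6.4729)
    = 2.17436e+06 / 145159 = 14.98 → 15 coils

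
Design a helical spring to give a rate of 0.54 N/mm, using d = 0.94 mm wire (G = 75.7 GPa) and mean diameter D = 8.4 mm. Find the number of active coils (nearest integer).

N_a = Gd⁴/(8D³k) = (75.7×10³ × 0.94⁴)/(8 × 8.4³ × 0.54)
    = 59102.7 / 2560.48 = 23.08 → 23 coils

23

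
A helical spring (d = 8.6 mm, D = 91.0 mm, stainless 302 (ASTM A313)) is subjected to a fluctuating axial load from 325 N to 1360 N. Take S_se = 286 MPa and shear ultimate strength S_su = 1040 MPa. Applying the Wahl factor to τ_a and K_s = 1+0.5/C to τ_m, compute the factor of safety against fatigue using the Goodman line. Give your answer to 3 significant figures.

0.945

C = D/d = 91.0/8.6 = 10.5814; K_W = (4C−1)/(4C−4)+0.615/C = 1.1364; K_s = 1+0.5/C = 1.0473
F_a = (F_max−F_min)/2 = 517.5 N; F_m = (F_max+F_min)/2 = 842.5 N
τ_a = K_W·8F_aD/(πd³) = 1.1364 × 188.54 = 214.25 MPa
τ_m = K_s·8F_mD/(πd³) = 1.0473 × 306.94 = 321.45 MPa
Goodman: 1/n_f = τ_a/S_se + τ_m/S_su = 214.25/286 + 321.45/1040 = 0.74914 + 0.30908 = 1.0582
n_f = 1/1.0582 = 0.945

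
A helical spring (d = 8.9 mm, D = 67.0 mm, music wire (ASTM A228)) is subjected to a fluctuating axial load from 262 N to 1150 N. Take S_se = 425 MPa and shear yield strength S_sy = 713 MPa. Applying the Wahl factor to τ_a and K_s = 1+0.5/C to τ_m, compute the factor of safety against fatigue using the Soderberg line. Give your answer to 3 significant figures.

C = D/d = 67.0/8.9 = 7.5281; K_W = (4C−1)/(4C−4)+0.615/C = 1.1966; K_s = 1+0.5/C = 1.0664
F_a = (F_max−F_min)/2 = 444 N; F_m = (F_max+F_min)/2 = 706 N
τ_a = K_W·8F_aD/(πd³) = 1.1966 × 107.46 = 128.58 MPa
τ_m = K_s·8F_mD/(πd³) = 1.0664 × 170.86 = 182.21 MPa
Soderberg: 1/n_f = τ_a/S_se + τ_m/S_sy = 128.58/425 + 182.21/713 = 0.30254 + 0.25556 = 0.5581
n_f = 1/0.5581 = 1.792

1.79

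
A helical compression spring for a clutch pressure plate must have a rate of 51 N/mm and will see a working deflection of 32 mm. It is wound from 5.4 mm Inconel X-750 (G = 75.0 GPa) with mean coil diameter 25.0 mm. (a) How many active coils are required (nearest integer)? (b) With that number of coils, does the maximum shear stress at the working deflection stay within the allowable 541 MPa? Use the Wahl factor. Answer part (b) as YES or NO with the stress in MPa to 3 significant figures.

(a) 10 coils; (b) NO, τ_max = 884 MPa

N_a = Gd⁴/(8D³k) = (75.0×10³)(5.4⁴)/(8·25.0³·51) = 10 → N_a = 10
Actual rate k = Gd⁴/(8D³·10) = 51.018 N/mm
Working load F = kδ = 51.018·32 = 1632.6 N
C = 25.0/5.4 = 4.6296; K_W = (4C−1)/(4C−4)+0.615/C = 1.3395
τ_max = K_W·8FD/(πd³) = 1.3395·660.05 = 884.12 MPa
τ_max > 541 MPa → exceeds allowable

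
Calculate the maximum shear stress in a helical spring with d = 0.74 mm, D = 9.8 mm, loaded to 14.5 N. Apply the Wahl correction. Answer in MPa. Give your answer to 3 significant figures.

Spring index C = D/d = 9.8/0.74 = 13.2432
K_W = (4C−1)/(4C−4) + 0.615/C = 51.973/48.973 + 0.0464 = 1.1077
τ₀ = 8FD/(πd³) = 8·14.5·9.8/(π·0.74³) = 1136.8/1.273 = 892.97 MPa
τ_max = K·τ₀ = 1.1077 × 892.97 = 989.15 MPa

989 MPa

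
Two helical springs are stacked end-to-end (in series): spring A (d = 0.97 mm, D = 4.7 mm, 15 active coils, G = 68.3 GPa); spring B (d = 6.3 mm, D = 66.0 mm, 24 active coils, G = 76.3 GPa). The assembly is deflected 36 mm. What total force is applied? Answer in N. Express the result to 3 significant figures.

k_A = Gd⁴/(8D³N_a) = (68.3×10³)(0.97⁴)/(8·4.7³·15) = 4.8533 N/mm
k_B = Gd⁴/(8D³N_a) = (76.3×10³)(6.3⁴)/(8·66.0³·24) = 2.1775 N/mm
Series: 1/k_eq = 1/4.8533 + 1/2.1775 = 0.66529; k_eq = 1.5031 N/mm
F = k_eq·δ = 1.5031·36 = 54.111 N

54.1 N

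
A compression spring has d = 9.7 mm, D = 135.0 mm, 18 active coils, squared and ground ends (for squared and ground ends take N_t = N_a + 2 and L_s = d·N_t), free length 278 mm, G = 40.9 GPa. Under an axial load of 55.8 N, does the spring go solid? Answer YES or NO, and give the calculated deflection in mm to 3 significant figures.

k = Gd⁴/(8D³N_a) = (40.9×10³)(9.7⁴)/(8·135.0³·18) = 1.022 N/mm
N_t = 20; L_s = 9.7·20 = 194 mm; δ_solid = L₀ − L_s = 278 − 194 = 84 mm
δ = F/k = 55.8/1.022 = 54.599 mm
δ < δ_solid → spring does not go solid

NO, δ = 54.6 mm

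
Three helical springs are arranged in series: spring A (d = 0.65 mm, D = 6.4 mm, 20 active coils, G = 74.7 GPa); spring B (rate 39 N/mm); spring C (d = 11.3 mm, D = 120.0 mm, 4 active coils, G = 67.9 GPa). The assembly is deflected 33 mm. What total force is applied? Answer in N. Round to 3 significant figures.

k_A = Gd⁴/(8D³N_a) = (74.7×10³)(0.65⁴)/(8·6.4³·20) = 0.31792 N/mm
k_C = Gd⁴/(8D³N_a) = (67.9×10³)(11.3⁴)/(8·120.0³·4) = 20.021 N/mm
Series: 1/k_eq = 1/0.31792 + 1/39 + 1/20.021 = 3.2211; k_eq = 0.31046 N/mm
F = k_eq·δ = 0.31046·33 = 10.245 N

10.2 N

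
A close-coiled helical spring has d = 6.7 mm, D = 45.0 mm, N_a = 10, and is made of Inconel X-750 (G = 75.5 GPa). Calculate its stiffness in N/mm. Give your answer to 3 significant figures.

20.9 N/mm

k = Gd⁴/(8D³N_a) = (75.5×10³ × 6.7⁴) / (8 × 45.0³ × 10)
  = 1.52141e+08 / 7.29e+06 = 20.87 N/mm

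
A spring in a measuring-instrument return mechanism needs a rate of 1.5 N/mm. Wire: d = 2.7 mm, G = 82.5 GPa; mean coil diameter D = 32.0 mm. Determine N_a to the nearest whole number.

11

N_a = Gd⁴/(8D³k) = (82.5×10³ × 2.7⁴)/(8 × 32.0³ × 1.5)
    = 4.38439e+06 / 393216 = 11.15 → 11 coils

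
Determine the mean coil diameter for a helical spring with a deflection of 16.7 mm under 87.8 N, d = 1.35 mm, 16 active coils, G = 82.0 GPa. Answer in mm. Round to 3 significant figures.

7.40 mm

Required rate k = F/δ = 87.8/16.7 = 5.2575 N/mm
D = (Gd⁴/(8N_a·k))^(1/3) = (82.0×10³·1.35⁴/(8·16·5.2575))^(1/3)
  = (404.726)^(1/3) = 7.3970 mm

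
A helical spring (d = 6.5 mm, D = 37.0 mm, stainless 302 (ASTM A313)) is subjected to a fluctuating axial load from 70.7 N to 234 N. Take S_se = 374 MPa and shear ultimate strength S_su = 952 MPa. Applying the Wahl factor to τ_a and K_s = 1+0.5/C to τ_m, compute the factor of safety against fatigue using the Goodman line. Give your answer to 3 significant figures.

C = D/d = 37.0/6.5 = 5.6923; K_W = (4C−1)/(4C−4)+0.615/C = 1.2679; K_s = 1+0.5/C = 1.0878
F_a = (F_max−F_min)/2 = 81.65 N; F_m = (F_max+F_min)/2 = 152.35 N
τ_a = K_W·8F_aD/(πd³) = 1.2679 × 28.013 = 35.517 MPa
τ_m = K_s·8F_mD/(πd³) = 1.0878 × 52.269 = 56.86 MPa
Goodman: 1/n_f = τ_a/S_se + τ_m/S_su = 35.517/374 + 56.86/952 = 0.09496 + 0.05973 = 0.15469
n_f = 1/0.15469 = 6.464

6.46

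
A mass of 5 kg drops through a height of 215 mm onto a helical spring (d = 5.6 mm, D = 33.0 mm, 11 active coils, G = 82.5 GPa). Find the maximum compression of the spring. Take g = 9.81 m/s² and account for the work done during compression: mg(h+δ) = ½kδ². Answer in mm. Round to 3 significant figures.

30.6 mm

k = Gd⁴/(8D³N_a) = (82.5×10³)(5.6⁴)/(8·33.0³·11) = 25.656 N/mm
W = mg = 5 × 9.81 = 49.05 N
½kδ² − Wδ − Wh = 0 → δ = (W + √(W² + 2kWh))/k
δ = (49.05 + √(2405.9 + 541114))/25.656 = (49.05 + 737.24)/25.656 = 30.648 mm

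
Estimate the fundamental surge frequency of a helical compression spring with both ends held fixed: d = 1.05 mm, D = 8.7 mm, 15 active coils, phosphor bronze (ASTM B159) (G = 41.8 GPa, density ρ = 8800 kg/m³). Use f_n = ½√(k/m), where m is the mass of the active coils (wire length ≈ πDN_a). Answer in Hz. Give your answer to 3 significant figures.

k = Gd⁴/(8D³N_a) = (41.8×10³)(1.05⁴)/(8·8.7³·15) = 0.64298 N/mm = 642.98 N/m
Wire length L = πDN_a = π·8.7·15 = 409.98 mm
m = ρ·(πd²/4)·L = 8800 × 0.8659×10⁻⁶ m² × 0.40998 m = 0.003124 kg
f_n = ½√(k/m) = 0.5·√(642.98/0.003124) = 0.5·√(2.0582e+05) = 226.84 Hz

227 Hz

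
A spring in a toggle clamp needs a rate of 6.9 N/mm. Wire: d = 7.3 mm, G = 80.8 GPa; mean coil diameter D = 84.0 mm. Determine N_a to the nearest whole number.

N_a = Gd⁴/(8D³k) = (80.8×10³ × 7.3⁴)/(8 × 84.0³ × 6.9)
    = 2.29458e+08 / 3.27173e+07 = 7.013 → 7 coils

7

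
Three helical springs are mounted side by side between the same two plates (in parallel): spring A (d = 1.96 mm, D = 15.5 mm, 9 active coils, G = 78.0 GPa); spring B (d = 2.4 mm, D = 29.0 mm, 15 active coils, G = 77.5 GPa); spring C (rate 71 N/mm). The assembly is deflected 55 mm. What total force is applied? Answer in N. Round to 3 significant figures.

4190 N

k_A = Gd⁴/(8D³N_a) = (78.0×10³)(1.96⁴)/(8·15.5³·9) = 4.2933 N/mm
k_B = Gd⁴/(8D³N_a) = (77.5×10³)(2.4⁴)/(8·29.0³·15) = 0.87856 N/mm
Parallel: k_eq = 4.2933 + 0.87856 + 71 = 76.172 N/mm
F = k_eq·δ = 76.172·55 = 4189.5 N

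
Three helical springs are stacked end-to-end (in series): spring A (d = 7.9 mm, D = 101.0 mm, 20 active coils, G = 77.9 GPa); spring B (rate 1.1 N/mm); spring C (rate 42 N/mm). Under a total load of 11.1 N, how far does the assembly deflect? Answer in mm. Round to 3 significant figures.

k_A = Gd⁴/(8D³N_a) = (77.9×10³)(7.9⁴)/(8·101.0³·20) = 1.8406 N/mm
Series: 1/k_eq = 1/1.8406 + 1/1.1 + 1/42 = 1.4762; k_eq = 0.67742 N/mm
δ = F/k_eq = 11.1/0.67742 = 16.386 mm

16.4 mm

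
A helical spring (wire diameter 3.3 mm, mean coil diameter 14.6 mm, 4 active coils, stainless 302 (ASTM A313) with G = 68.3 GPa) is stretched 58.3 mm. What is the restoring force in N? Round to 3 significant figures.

k = Gd⁴/(8D³N_a) = (68.3×10³)(3.3⁴)/(8·14.6³·4) = 81.333 N/mm
F = k·δ = 81.333 × 58.3 = 4741.7 N

4740 N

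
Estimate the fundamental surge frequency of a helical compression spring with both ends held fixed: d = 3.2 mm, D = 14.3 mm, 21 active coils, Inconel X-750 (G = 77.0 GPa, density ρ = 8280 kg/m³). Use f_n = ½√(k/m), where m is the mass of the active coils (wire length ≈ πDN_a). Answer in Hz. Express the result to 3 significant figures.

k = Gd⁴/(8D³N_a) = (77.0×10³)(3.2⁴)/(8·14.3³·21) = 16.435 N/mm = 16435 N/m
Wire length L = πDN_a = π·14.3·21 = 943.42 mm
m = ρ·(πd²/4)·L = 8280 × 8.0425×10⁻⁶ m² × 0.94342 m = 0.062824 kg
f_n = ½√(k/m) = 0.5·√(16435/0.062824) = 0.5·√(2.6161e+05) = 255.74 Hz

256 Hz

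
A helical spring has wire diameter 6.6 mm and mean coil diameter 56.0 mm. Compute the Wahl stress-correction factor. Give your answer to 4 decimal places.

1.1727

C = D/d = 56.0/6.6 = 8.4848
K_W = (4C−1)/(4C−4) + 0.615/C = 32.939/29.939 + 0.0725 = 1.1727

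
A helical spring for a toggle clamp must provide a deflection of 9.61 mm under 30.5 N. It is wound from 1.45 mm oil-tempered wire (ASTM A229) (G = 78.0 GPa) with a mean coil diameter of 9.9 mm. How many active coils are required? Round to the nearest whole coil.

14

Required rate k = F/δ = 30.5/9.61 = 3.1738 N/mm
N_a = Gd⁴/(8D³k) = (78.0×10³ × 1.45⁴)/(8 × 9.9³ × 3.1738)
    = 344799 / 24636.1 = 14 → 14 coils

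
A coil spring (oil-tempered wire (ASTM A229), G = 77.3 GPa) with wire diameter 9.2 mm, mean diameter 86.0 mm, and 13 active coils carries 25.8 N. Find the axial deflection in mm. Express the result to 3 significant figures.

3.08 mm

k = Gd⁴/(8D³N_a) = (77.3×10³)(9.2⁴)/(8·86.0³·13) = 8.3715 N/mm
δ = F/k = 25.8 / 8.3715 = 3.0819 mm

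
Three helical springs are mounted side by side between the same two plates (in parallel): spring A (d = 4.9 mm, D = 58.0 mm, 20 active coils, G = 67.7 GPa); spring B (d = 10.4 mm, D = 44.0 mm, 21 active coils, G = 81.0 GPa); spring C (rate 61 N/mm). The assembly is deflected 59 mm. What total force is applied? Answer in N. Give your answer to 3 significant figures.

k_A = Gd⁴/(8D³N_a) = (67.7×10³)(4.9⁴)/(8·58.0³·20) = 1.2502 N/mm
k_B = Gd⁴/(8D³N_a) = (81.0×10³)(10.4⁴)/(8·44.0³·21) = 66.214 N/mm
Parallel: k_eq = 1.2502 + 66.214 + 61 = 128.46 N/mm
F = k_eq·δ = 128.46·59 = 7579.4 N

7580 N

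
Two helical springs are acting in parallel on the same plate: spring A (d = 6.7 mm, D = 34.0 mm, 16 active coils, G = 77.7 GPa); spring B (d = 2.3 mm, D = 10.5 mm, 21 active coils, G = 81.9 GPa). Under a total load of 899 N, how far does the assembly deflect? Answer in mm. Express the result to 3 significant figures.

k_A = Gd⁴/(8D³N_a) = (77.7×10³)(6.7⁴)/(8·34.0³·16) = 31.122 N/mm
k_B = Gd⁴/(8D³N_a) = (81.9×10³)(2.3⁴)/(8·10.5³·21) = 11.785 N/mm
Parallel: k_eq = 31.122 + 11.785 = 42.907 N/mm
δ = F/k_eq = 899/42.907 = 20.952 mm

21.0 mm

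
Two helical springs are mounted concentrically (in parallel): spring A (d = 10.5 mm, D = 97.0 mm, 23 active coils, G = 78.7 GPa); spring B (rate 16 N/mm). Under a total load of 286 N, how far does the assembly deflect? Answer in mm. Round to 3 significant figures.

13.2 mm

k_A = Gd⁴/(8D³N_a) = (78.7×10³)(10.5⁴)/(8·97.0³·23) = 5.6964 N/mm
Parallel: k_eq = 5.6964 + 16 = 21.696 N/mm
δ = F/k_eq = 286/21.696 = 13.182 mm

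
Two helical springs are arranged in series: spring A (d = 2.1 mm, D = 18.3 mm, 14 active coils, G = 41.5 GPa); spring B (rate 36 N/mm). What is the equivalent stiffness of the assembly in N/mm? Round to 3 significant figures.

1.14 N/mm

k_A = Gd⁴/(8D³N_a) = (41.5×10³)(2.1⁴)/(8·18.3³·14) = 1.1759 N/mm
Series: 1/k_eq = 1/1.1759 + 1/36 = 0.87822; k_eq = 1.1387 N/mm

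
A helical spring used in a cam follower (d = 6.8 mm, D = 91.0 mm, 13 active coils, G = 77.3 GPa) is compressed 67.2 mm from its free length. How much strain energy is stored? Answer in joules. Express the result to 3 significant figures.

k = Gd⁴/(8D³N_a) = (77.3×10³)(6.8⁴)/(8·91.0³·13) = 2.1089 N/mm
U = ½kδ² = 0.5 × 2.1089 × 67.2² = 4761.7 N·mm = 4.7617 J

4.76 J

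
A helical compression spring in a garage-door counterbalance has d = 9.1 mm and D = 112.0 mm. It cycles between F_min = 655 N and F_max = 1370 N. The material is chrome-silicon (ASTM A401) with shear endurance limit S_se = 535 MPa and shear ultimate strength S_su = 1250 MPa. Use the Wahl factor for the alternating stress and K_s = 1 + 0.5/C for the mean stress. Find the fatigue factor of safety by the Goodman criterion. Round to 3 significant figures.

C = D/d = 112.0/9.1 = 12.3077; K_W = (4C−1)/(4C−4)+0.615/C = 1.1163; K_s = 1+0.5/C = 1.0406
F_a = (F_max−F_min)/2 = 357.5 N; F_m = (F_max+F_min)/2 = 1012.5 N
τ_a = K_W·8F_aD/(πd³) = 1.1163 × 135.3 = 151.04 MPa
τ_m = K_s·8F_mD/(πd³) = 1.0406 × 383.2 = 398.77 MPa
Goodman: 1/n_f = τ_a/S_se + τ_m/S_su = 151.04/535 + 398.77/1250 = 0.28232 + 0.31902 = 0.60133
n_f = 1/0.60133 = 1.663

1.66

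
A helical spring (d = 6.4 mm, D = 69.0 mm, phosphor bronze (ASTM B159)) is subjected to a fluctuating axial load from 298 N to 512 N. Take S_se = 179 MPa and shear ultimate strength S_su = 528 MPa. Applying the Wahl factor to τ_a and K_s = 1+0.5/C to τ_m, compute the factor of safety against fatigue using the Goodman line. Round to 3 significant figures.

1.01

C = D/d = 69.0/6.4 = 10.7812; K_W = (4C−1)/(4C−4)+0.615/C = 1.1337; K_s = 1+0.5/C = 1.0464
F_a = (F_max−F_min)/2 = 107 N; F_m = (F_max+F_min)/2 = 405 N
τ_a = K_W·8F_aD/(πd³) = 1.1337 × 71.719 = 81.309 MPa
τ_m = K_s·8F_mD/(πd³) = 1.0464 × 271.46 = 284.05 MPa
Goodman: 1/n_f = τ_a/S_se + τ_m/S_su = 81.309/179 + 284.05/528 = 0.45424 + 0.53797 = 0.99221
n_f = 1/0.99221 = 1.008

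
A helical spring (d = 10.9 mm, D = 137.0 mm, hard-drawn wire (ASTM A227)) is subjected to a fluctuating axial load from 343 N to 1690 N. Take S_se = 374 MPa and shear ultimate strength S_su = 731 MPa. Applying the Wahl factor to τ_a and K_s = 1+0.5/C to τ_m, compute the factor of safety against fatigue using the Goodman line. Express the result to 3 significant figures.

C = D/d = 137.0/10.9 = 12.5688; K_W = (4C−1)/(4C−4)+0.615/C = 1.1138; K_s = 1+0.5/C = 1.0398
F_a = (F_max−F_min)/2 = 673.5 N; F_m = (F_max+F_min)/2 = 1016.5 N
τ_a = K_W·8F_aD/(πd³) = 1.1138 × 181.43 = 202.07 MPa
τ_m = K_s·8F_mD/(πd³) = 1.0398 × 273.83 = 284.73 MPa
Goodman: 1/n_f = τ_a/S_se + τ_m/S_su = 202.07/374 + 284.73/731 = 0.54030 + 0.38951 = 0.92981
n_f = 1/0.92981 = 1.075

1.08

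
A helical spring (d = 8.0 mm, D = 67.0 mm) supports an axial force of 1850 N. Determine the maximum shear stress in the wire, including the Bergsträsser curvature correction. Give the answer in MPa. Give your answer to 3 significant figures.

718 MPa

Spring index C = D/d = 67.0/8.0 = 8.3750
K_B = (4C+2)/(4C−3) = 35.500/30.500 = 1.1639
τ₀ = 8FD/(πd³) = 8·1850·67.0/(π·8.0³) = 991600/1608.5 = 616.48 MPa
τ_max = K·τ₀ = 1.1639 × 616.48 = 717.54 MPa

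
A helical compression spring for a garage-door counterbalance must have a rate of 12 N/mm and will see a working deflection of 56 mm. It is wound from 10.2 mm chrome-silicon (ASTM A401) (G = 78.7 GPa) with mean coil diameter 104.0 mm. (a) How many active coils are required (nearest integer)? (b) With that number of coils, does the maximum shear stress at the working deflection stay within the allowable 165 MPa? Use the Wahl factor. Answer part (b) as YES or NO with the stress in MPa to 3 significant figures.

(a) 8 coils; (b) NO, τ_max = 189 MPa

N_a = Gd⁴/(8D³k) = (78.7×10³)(10.2⁴)/(8·104.0³·12) = 7.889 → N_a = 8
Actual rate k = Gd⁴/(8D³·8) = 11.833 N/mm
Working load F = kδ = 11.833·56 = 662.65 N
C = 104.0/10.2 = 10.1961; K_W = (4C−1)/(4C−4)+0.615/C = 1.1419
τ_max = K_W·8FD/(πd³) = 1.1419·165.37 = 188.83 MPa
τ_max > 165 MPa → exceeds allowable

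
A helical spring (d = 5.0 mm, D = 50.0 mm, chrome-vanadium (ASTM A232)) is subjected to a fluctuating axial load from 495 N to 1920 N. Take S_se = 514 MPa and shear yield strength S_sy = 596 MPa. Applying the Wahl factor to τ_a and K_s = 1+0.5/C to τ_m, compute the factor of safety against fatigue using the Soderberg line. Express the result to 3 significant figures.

0.264

C = D/d = 50.0/5.0 = 10.0000; K_W = (4C−1)/(4C−4)+0.615/C = 1.1448; K_s = 1+0.5/C = 1.0500
F_a = (F_max−F_min)/2 = 712.5 N; F_m = (F_max+F_min)/2 = 1207.5 N
τ_a = K_W·8F_aD/(πd³) = 1.1448 × 725.75 = 830.86 MPa
τ_m = K_s·8F_mD/(πd³) = 1.0500 × 1229.9 = 1291.4 MPa
Soderberg: 1/n_f = τ_a/S_se + τ_m/S_sy = 830.86/514 + 1291.4/596 = 1.61646 + 2.16686 = 3.7833
n_f = 1/3.7833 = 0.2643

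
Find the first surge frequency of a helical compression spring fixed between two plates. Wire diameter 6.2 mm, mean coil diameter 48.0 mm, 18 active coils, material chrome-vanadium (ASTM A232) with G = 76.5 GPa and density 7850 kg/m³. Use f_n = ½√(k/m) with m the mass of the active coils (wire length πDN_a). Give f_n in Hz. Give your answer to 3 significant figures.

k = Gd⁴/(8D³N_a) = (76.5×10³)(6.2⁴)/(8·48.0³·18) = 7.0981 N/mm = 7098.1 N/m
Wire length L = πDN_a = π·48.0·18 = 2714.3 mm
m = ρ·(πd²/4)·L = 7850 × 30.191×10⁻⁶ m² × 2.7143 m = 0.64329 kg
f_n = ½√(k/m) = 0.5·√(7098.1/0.64329) = 0.5·√(11034) = 52.522 Hz

52.5 Hz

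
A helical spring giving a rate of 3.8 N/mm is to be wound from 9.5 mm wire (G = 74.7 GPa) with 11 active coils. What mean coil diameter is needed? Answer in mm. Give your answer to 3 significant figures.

D = (Gd⁴/(8N_a·k))^(1/3) = (74.7×10³·9.5⁴/(8·11·3.8))^(1/3)
  = (1.81949e+06)^(1/3) = 122.0814 mm

122 mm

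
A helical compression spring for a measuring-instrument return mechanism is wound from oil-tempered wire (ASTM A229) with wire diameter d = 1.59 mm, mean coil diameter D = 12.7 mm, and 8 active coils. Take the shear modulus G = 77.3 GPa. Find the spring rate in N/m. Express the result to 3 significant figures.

k = Gd⁴/(8D³N_a) = (77.3×10³ × 1.59⁴) / (8 × 12.7³ × 8)
  = 494047 / 131097 = 3.7686 N/mm = 3768.6 N/m

3770 N/m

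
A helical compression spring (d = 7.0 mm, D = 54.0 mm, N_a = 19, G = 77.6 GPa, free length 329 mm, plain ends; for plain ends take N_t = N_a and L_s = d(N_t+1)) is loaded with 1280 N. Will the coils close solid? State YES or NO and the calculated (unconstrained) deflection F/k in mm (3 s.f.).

k = Gd⁴/(8D³N_a) = (77.6×10³)(7.0⁴)/(8·54.0³·19) = 7.7845 N/mm
N_t = 19; L_s = 7.0·20 = 140 mm; δ_solid = L₀ − L_s = 329 − 140 = 189 mm
δ = F/k = 1280/7.7845 = 164.43 mm
δ < δ_solid → spring does not go solid

NO, δ = 164 mm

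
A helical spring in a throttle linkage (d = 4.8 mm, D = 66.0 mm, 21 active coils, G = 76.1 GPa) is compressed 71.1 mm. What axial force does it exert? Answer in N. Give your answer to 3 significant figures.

k = Gd⁴/(8D³N_a) = (76.1×10³)(4.8⁴)/(8·66.0³·21) = 0.83639 N/mm
F = k·δ = 0.83639 × 71.1 = 59.467 N

59.5 N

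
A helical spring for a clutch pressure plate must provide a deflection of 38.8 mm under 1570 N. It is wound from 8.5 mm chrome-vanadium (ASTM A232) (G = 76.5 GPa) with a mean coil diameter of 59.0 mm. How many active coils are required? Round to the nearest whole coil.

6

Required rate k = F/δ = 1570/38.8 = 40.464 N/mm
N_a = Gd⁴/(8D³k) = (76.5×10³ × 8.5⁴)/(8 × 59.0³ × 40.464)
    = 3.99335e+08 / 6.64835e+07 = 6.007 → 6 coils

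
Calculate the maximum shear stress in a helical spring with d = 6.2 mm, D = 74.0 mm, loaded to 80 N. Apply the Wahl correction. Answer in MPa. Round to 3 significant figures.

Spring index C = D/d = 74.0/6.2 = 11.9355
K_W = (4C−1)/(4C−4) + 0.615/C = 46.742/43.742 + 0.0515 = 1.1201
τ₀ = 8FD/(πd³) = 8·80·74.0/(π·6.2³) = 47360/748.73 = 63.254 MPa
τ_max = K·τ₀ = 1.1201 × 63.254 = 70.851 MPa

70.9 MPa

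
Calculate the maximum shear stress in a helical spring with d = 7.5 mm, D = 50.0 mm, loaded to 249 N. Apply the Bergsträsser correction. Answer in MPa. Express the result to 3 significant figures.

Spring index C = D/d = 50.0/7.5 = 6.6667
K_B = (4C+2)/(4C−3) = 28.667/23.667 = 1.2113
τ₀ = 8FD/(πd³) = 8·249·50.0/(π·7.5³) = 99600/1325.4 = 75.149 MPa
τ_max = K·τ₀ = 1.2113 × 75.149 = 91.026 MPa

91.0 MPa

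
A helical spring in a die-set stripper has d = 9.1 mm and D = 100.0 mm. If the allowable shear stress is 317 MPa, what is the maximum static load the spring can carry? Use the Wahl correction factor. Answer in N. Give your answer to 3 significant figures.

C = D/d = 100.0/9.1 = 10.9890
K_W = (4C−1)/(4C−4) + 0.615/C = 42.956/39.956 + 0.0560 = 1.1310
τ_max = K·8FD/(πd³) → F_max = τ_allow·πd³/(8DK)
F_max = 317·π·9.1³/(8·100.0·1.1310) = 7.5047e+05/904.84 = 829.4 N

829 N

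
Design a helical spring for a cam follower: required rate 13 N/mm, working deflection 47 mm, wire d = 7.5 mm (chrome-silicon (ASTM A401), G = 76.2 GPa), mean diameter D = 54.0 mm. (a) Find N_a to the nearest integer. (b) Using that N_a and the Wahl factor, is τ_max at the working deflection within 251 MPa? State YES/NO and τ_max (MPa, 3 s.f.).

(a) 15 coils; (b) YES, τ_max = 236 MPa

N_a = Gd⁴/(8D³k) = (76.2×10³)(7.5⁴)/(8·54.0³·13) = 14.72 → N_a = 15
Actual rate k = Gd⁴/(8D³·15) = 12.76 N/mm
Working load F = kδ = 12.76·47 = 599.7 N
C = 54.0/7.5 = 7.2000; K_W = (4C−1)/(4C−4)+0.615/C = 1.2064
τ_max = K_W·8FD/(πd³) = 1.2064·195.47 = 235.81 MPa
τ_max ≤ 251 MPa → acceptable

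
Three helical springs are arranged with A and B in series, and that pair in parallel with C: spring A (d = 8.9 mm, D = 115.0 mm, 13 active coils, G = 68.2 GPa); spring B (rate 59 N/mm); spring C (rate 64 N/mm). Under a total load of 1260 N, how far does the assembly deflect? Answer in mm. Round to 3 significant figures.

18.9 mm

k_A = Gd⁴/(8D³N_a) = (68.2×10³)(8.9⁴)/(8·115.0³·13) = 2.7053 N/mm
Springs A,B series: k_AB = 1/(1/2.7053+1/59) = 2.5867 N/mm; parallel with C: k_eq = 2.5867+64 = 66.587 N/mm
δ = F/k_eq = 1260/66.587 = 18.923 mm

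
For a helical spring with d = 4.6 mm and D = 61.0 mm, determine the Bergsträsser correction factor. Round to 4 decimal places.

1.0999

C = D/d = 61.0/4.6 = 13.2609
K_B = (4C+2)/(4C−3) = 55.043/50.043 = 1.0999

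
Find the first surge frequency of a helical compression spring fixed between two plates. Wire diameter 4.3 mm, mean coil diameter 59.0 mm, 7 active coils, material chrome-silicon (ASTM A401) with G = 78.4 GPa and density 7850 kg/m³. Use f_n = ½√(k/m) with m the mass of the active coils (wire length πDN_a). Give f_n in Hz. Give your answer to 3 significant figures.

k = Gd⁴/(8D³N_a) = (78.4×10³)(4.3⁴)/(8·59.0³·7) = 2.3305 N/mm = 2330.5 N/m
Wire length L = πDN_a = π·59.0·7 = 1297.5 mm
m = ρ·(πd²/4)·L = 7850 × 14.522×10⁻⁶ m² × 1.2975 m = 0.14791 kg
f_n = ½√(k/m) = 0.5·√(2330.5/0.14791) = 0.5·√(15756) = 62.762 Hz

62.8 Hz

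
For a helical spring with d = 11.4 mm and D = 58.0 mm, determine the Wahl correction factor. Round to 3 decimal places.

C = D/d = 58.0/11.4 = 5.0877
K_W = (4C−1)/(4C−4) + 0.615/C = 19.351/16.351 + 0.1209 = 1.3044

1.304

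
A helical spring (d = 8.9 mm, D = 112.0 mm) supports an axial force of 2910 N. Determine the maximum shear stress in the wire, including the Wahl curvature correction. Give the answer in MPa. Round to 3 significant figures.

1310 MPa

Spring index C = D/d = 112.0/8.9 = 12.5843
K_W = (4C−1)/(4C−4) + 0.615/C = 49.337/46.337 + 0.0489 = 1.1136
τ₀ = 8FD/(πd³) = 8·2910·112.0/(π·8.9³) = 2.60736e+06/2214.7 = 1177.3 MPa
τ_max = K·τ₀ = 1.1136 × 1177.3 = 1311 MPa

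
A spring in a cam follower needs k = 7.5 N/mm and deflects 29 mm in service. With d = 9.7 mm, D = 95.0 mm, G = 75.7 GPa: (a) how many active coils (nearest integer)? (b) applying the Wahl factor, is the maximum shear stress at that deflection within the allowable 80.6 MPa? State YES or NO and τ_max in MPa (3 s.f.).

(a) 13 coils; (b) YES, τ_max = 66.3 MPa

N_a = Gd⁴/(8D³k) = (75.7×10³)(9.7⁴)/(8·95.0³·7.5) = 13.03 → N_a = 13
Actual rate k = Gd⁴/(8D³·13) = 7.5159 N/mm
Working load F = kδ = 7.5159·29 = 217.96 N
C = 95.0/9.7 = 9.7938; K_W = (4C−1)/(4C−4)+0.615/C = 1.1481
τ_max = K_W·8FD/(πd³) = 1.1481·57.773 = 66.328 MPa
τ_max ≤ 80.6 MPa → acceptable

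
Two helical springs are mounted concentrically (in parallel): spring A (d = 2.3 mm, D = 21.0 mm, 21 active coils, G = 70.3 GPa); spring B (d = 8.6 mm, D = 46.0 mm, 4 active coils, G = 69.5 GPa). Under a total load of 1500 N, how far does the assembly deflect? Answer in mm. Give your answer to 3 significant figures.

k_A = Gd⁴/(8D³N_a) = (70.3×10³)(2.3⁴)/(8·21.0³·21) = 1.2644 N/mm
k_B = Gd⁴/(8D³N_a) = (69.5×10³)(8.6⁴)/(8·46.0³·4) = 122.05 N/mm
Parallel: k_eq = 1.2644 + 122.05 = 123.32 N/mm
δ = F/k_eq = 1500/123.32 = 12.164 mm

12.2 mm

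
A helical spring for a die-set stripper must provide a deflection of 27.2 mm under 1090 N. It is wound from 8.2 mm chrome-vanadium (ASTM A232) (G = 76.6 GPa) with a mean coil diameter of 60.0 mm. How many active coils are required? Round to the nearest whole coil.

5

Required rate k = F/δ = 1090/27.2 = 40.074 N/mm
N_a = Gd⁴/(8D³k) = (76.6×10³ × 8.2⁴)/(8 × 60.0³ × 40.074)
    = 3.46325e+08 / 6.92471e+07 = 5.001 → 5 coils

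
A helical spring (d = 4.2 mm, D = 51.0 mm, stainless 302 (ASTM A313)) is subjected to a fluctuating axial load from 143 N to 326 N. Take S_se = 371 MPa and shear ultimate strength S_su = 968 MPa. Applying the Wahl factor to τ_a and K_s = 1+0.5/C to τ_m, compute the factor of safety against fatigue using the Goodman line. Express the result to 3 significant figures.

C = D/d = 51.0/4.2 = 12.1429; K_W = (4C−1)/(4C−4)+0.615/C = 1.1180; K_s = 1+0.5/C = 1.0412
F_a = (F_max−F_min)/2 = 91.5 N; F_m = (F_max+F_min)/2 = 234.5 N
τ_a = K_W·8F_aD/(πd³) = 1.1180 × 160.39 = 179.31 MPa
τ_m = K_s·8F_mD/(πd³) = 1.0412 × 411.06 = 427.99 MPa
Goodman: 1/n_f = τ_a/S_se + τ_m/S_su = 179.31/371 + 427.99/968 = 0.48332 + 0.44213 = 0.92545
n_f = 1/0.92545 = 1.081

1.08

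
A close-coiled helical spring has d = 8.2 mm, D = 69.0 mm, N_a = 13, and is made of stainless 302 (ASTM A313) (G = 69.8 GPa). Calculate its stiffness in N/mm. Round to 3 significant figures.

9.24 N/mm

k = Gd⁴/(8D³N_a) = (69.8×10³ × 8.2⁴) / (8 × 69.0³ × 13)
  = 3.15581e+08 / 3.41649e+07 = 9.237 N/mm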